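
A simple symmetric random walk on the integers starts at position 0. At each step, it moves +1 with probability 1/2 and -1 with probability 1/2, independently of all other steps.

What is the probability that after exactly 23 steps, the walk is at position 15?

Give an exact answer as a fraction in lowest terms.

Answer: 8855/8388608

Derivation:
To reach position 15 after 23 steps: need 19 steps of +1 and 4 of -1.
Favorable paths: C(23,19) = 8855
Total paths: 2^23 = 8388608
P = 8855/8388608 = 8855/8388608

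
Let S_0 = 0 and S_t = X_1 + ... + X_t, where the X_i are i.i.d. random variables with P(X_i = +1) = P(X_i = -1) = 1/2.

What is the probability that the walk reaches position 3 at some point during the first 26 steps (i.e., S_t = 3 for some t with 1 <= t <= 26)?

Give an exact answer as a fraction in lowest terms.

Count via complement. Let g(t,s) = #length-t paths at position s with S_1..S_t all ≠ 3.
g(t,s) = g(t-1,s-1) + g(t-1,s+1) for s ≠ 3; g(t,3) = 0.
t=0: g(0,0)=1
t=1: g(1,-1)=1 g(1,1)=1
t=2: g(2,-2)=1 g(2,0)=2 g(2,2)=1
t=3: g(3,-3)=1 g(3,-1)=3 g(3,1)=3
t=4: g(4,-4)=1 g(4,-2)=4 g(4,0)=6 g(4,2)=3
t=5: g(5,-5)=1 g(5,-3)=5 g(5,-1)=10 g(5,1)=9
t=6: g(6,-6)=1 g(6,-4)=6 g(6,-2)=15 g(6,0)=19 g(6,2)=9
t=7: g(7,-7)=1 g(7,-5)=7 g(7,-3)=21 g(7,-1)=34 g(7,1)=28
t=8: g(8,-8)=1 g(8,-6)=8 g(8,-4)=28 g(8,-2)=55 g(8,0)=62 g(8,2)=28
t=9: g(9,-9)=1 g(9,-7)=9 g(9,-5)=36 g(9,-3)=83 g(9,-1)=117 g(9,1)=90
t=10: g(10,-10)=1 g(10,-8)=10 g(10,-6)=45 g(10,-4)=119 g(10,-2)=200 g(10,0)=207 g(10,2)=90
t=11: g(11,-11)=1 g(11,-9)=11 g(11,-7)=55 g(11,-5)=164 g(11,-3)=319 g(11,-1)=407 g(11,1)=297
t=12: g(12,-12)=1 g(12,-10)=12 g(12,-8)=66 g(12,-6)=219 g(12,-4)=483 g(12,-2)=726 g(12,0)=704 g(12,2)=297
t=13: g(13,-13)=1 g(13,-11)=13 g(13,-9)=78 g(13,-7)=285 g(13,-5)=702 g(13,-3)=1209 g(13,-1)=1430 g(13,1)=1001
t=14: g(14,-14)=1 g(14,-12)=14 g(14,-10)=91 g(14,-8)=363 g(14,-6)=987 g(14,-4)=1911 g(14,-2)=2639 g(14,0)=2431 g(14,2)=1001
t=15: g(15,-15)=1 g(15,-13)=15 g(15,-11)=105 g(15,-9)=454 g(15,-7)=1350 g(15,-5)=2898 g(15,-3)=4550 g(15,-1)=5070 g(15,1)=3432
t=16: g(16,-16)=1 g(16,-14)=16 g(16,-12)=120 g(16,-10)=559 g(16,-8)=1804 g(16,-6)=4248 g(16,-4)=7448 g(16,-2)=9620 g(16,0)=8502 g(16,2)=3432
t=17: g(17,-17)=1 g(17,-15)=17 g(17,-13)=136 g(17,-11)=679 g(17,-9)=2363 g(17,-7)=6052 g(17,-5)=11696 g(17,-3)=17068 g(17,-1)=18122 g(17,1)=11934
t=18: g(18,-18)=1 g(18,-16)=18 g(18,-14)=153 g(18,-12)=815 g(18,-10)=3042 g(18,-8)=8415 g(18,-6)=17748 g(18,-4)=28764 g(18,-2)=35190 g(18,0)=30056 g(18,2)=11934
t=19: g(19,-19)=1 g(19,-17)=19 g(19,-15)=171 g(19,-13)=968 g(19,-11)=3857 g(19,-9)=11457 g(19,-7)=26163 g(19,-5)=46512 g(19,-3)=63954 g(19,-1)=65246 g(19,1)=41990
t=20: g(20,-20)=1 g(20,-18)=20 g(20,-16)=190 g(20,-14)=1139 g(20,-12)=4825 g(20,-10)=15314 g(20,-8)=37620 g(20,-6)=72675 g(20,-4)=110466 g(20,-2)=129200 g(20,0)=107236 g(20,2)=41990
t=21: g(21,-21)=1 g(21,-19)=21 g(21,-17)=210 g(21,-15)=1329 g(21,-13)=5964 g(21,-11)=20139 g(21,-9)=52934 g(21,-7)=110295 g(21,-5)=183141 g(21,-3)=239666 g(21,-1)=236436 g(21,1)=149226
t=22: g(22,-22)=1 g(22,-20)=22 g(22,-18)=231 g(22,-16)=1539 g(22,-14)=7293 g(22,-12)=26103 g(22,-10)=73073 g(22,-8)=163229 g(22,-6)=293436 g(22,-4)=422807 g(22,-2)=476102 g(22,0)=385662 g(22,2)=149226
t=23: g(23,-23)=1 g(23,-21)=23 g(23,-19)=253 g(23,-17)=1770 g(23,-15)=8832 g(23,-13)=33396 g(23,-11)=99176 g(23,-9)=236302 g(23,-7)=456665 g(23,-5)=716243 g(23,-3)=898909 g(23,-1)=861764 g(23,1)=534888
t=24: g(24,-24)=1 g(24,-22)=24 g(24,-20)=276 g(24,-18)=2023 g(24,-16)=10602 g(24,-14)=42228 g(24,-12)=132572 g(24,-10)=335478 g(24,-8)=692967 g(24,-6)=1172908 g(24,-4)=1615152 g(24,-2)=1760673 g(24,0)=1396652 g(24,2)=534888
t=25: g(25,-25)=1 g(25,-23)=25 g(25,-21)=300 g(25,-19)=2299 g(25,-17)=12625 g(25,-15)=52830 g(25,-13)=174800 g(25,-11)=468050 g(25,-9)=1028445 g(25,-7)=1865875 g(25,-5)=2788060 g(25,-3)=3375825 g(25,-1)=3157325 g(25,1)=1931540
t=26: g(26,-26)=1 g(26,-24)=26 g(26,-22)=325 g(26,-20)=2599 g(26,-18)=14924 g(26,-16)=65455 g(26,-14)=227630 g(26,-12)=642850 g(26,-10)=1496495 g(26,-8)=2894320 g(26,-6)=4653935 g(26,-4)=6163885 g(26,-2)=6533150 g(26,0)=5088865 g(26,2)=1931540
Paths never hitting 3: Σ_s g(26,s) = 29716000
Paths hitting 3: 2^26 - 29716000 = 37392864
P = 37392864/67108864 = 1168527/2097152

Answer: 1168527/2097152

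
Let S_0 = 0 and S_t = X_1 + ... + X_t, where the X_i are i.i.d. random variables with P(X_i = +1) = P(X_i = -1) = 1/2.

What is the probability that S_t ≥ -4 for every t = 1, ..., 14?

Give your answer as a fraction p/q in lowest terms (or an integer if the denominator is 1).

Answer: 6721/8192

Derivation:
Let f(t,s) = #length-t paths at position s with S_1..S_t all ≥ -4.
f(t,s) = f(t-1,s-1) + f(t-1,s+1) for s ≥ -4; f(t,s) = 0 for s < -4.
t=0: f(0,0)=1
t=1: f(1,-1)=1 f(1,1)=1
t=2: f(2,-2)=1 f(2,0)=2 f(2,2)=1
t=3: f(3,-3)=1 f(3,-1)=3 f(3,1)=3 f(3,3)=1
t=4: f(4,-4)=1 f(4,-2)=4 f(4,0)=6 f(4,2)=4 f(4,4)=1
t=5: f(5,-3)=5 f(5,-1)=10 f(5,1)=10 f(5,3)=5 f(5,5)=1
t=6: f(6,-4)=5 f(6,-2)=15 f(6,0)=20 f(6,2)=15 f(6,4)=6 f(6,6)=1
t=7: f(7,-3)=20 f(7,-1)=35 f(7,1)=35 f(7,3)=21 f(7,5)=7 f(7,7)=1
t=8: f(8,-4)=20 f(8,-2)=55 f(8,0)=70 f(8,2)=56 f(8,4)=28 f(8,6)=8 f(8,8)=1
t=9: f(9,-3)=75 f(9,-1)=125 f(9,1)=126 f(9,3)=84 f(9,5)=36 f(9,7)=9 f(9,9)=1
t=10: f(10,-4)=75 f(10,-2)=200 f(10,0)=251 f(10,2)=210 f(10,4)=120 f(10,6)=45 f(10,8)=10 f(10,10)=1
t=11: f(11,-3)=275 f(11,-1)=451 f(11,1)=461 f(11,3)=330 f(11,5)=165 f(11,7)=55 f(11,9)=11 f(11,11)=1
t=12: f(12,-4)=275 f(12,-2)=726 f(12,0)=912 f(12,2)=791 f(12,4)=495 f(12,6)=220 f(12,8)=66 f(12,10)=12 f(12,12)=1
t=13: f(13,-3)=1001 f(13,-1)=1638 f(13,1)=1703 f(13,3)=1286 f(13,5)=715 f(13,7)=286 f(13,9)=78 f(13,11)=13 f(13,13)=1
t=14: f(14,-4)=1001 f(14,-2)=2639 f(14,0)=3341 f(14,2)=2989 f(14,4)=2001 f(14,6)=1001 f(14,8)=364 f(14,10)=91 f(14,12)=14 f(14,14)=1
Σ_s f(14,s) = 13442
P = 13442/16384 = 6721/8192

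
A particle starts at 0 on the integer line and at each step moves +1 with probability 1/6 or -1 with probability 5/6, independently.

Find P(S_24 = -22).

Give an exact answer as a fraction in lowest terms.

Answer: 11920928955078125/197432555763400704

Derivation:
To reach position -22 after 24 steps: need 1 step of +1 and 23 steps of -1.
Number of such sequences: C(24,1) = 24
Each has probability (1/6)^1 · (5/6)^23 = 11920928955078125/4738381338321616896
P = 24 · 11920928955078125/4738381338321616896 = 11920928955078125/197432555763400704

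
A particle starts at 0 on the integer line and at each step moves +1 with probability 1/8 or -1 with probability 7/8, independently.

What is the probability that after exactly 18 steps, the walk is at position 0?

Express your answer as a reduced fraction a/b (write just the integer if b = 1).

To be at 0 after 18 steps: need exactly 9 steps of +1 and 9 of -1.
Number of such sequences: C(18,9) = 48620
Each has probability (1/8)^9 · (7/8)^9 = 40353607/18014398509481984
P = 48620 · 40353607/18014398509481984 = 490498093085/4503599627370496

Answer: 490498093085/4503599627370496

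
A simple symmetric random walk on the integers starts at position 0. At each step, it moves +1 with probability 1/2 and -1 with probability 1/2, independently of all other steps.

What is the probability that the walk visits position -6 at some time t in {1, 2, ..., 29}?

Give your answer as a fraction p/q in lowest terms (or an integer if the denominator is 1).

Answer: 35558423/134217728

Derivation:
Count via complement. Let g(t,s) = #length-t paths at position s with S_1..S_t all ≠ -6.
g(t,s) = g(t-1,s-1) + g(t-1,s+1) for s ≠ -6; g(t,-6) = 0.
t=0: g(0,0)=1
t=1: g(1,-1)=1 g(1,1)=1
t=2: g(2,-2)=1 g(2,0)=2 g(2,2)=1
t=3: g(3,-3)=1 g(3,-1)=3 g(3,1)=3 g(3,3)=1
t=4: g(4,-4)=1 g(4,-2)=4 g(4,0)=6 g(4,2)=4 g(4,4)=1
t=5: g(5,-5)=1 g(5,-3)=5 g(5,-1)=10 g(5,1)=10 g(5,3)=5 g(5,5)=1
t=6: g(6,-4)=6 g(6,-2)=15 g(6,0)=20 g(6,2)=15 g(6,4)=6 g(6,6)=1
t=7: g(7,-5)=6 g(7,-3)=21 g(7,-1)=35 g(7,1)=35 g(7,3)=21 g(7,5)=7 g(7,7)=1
t=8: g(8,-4)=27 g(8,-2)=56 g(8,0)=70 g(8,2)=56 g(8,4)=28 g(8,6)=8 g(8,8)=1
t=9: g(9,-5)=27 g(9,-3)=83 g(9,-1)=126 g(9,1)=126 g(9,3)=84 g(9,5)=36 g(9,7)=9 g(9,9)=1
t=10: g(10,-4)=110 g(10,-2)=209 g(10,0)=252 g(10,2)=210 g(10,4)=120 g(10,6)=45 g(10,8)=10 g(10,10)=1
t=11: g(11,-5)=110 g(11,-3)=319 g(11,-1)=461 g(11,1)=462 g(11,3)=330 g(11,5)=165 g(11,7)=55 g(11,9)=11 g(11,11)=1
t=12: g(12,-4)=429 g(12,-2)=780 g(12,0)=923 g(12,2)=792 g(12,4)=495 g(12,6)=220 g(12,8)=66 g(12,10)=12 g(12,12)=1
t=13: g(13,-5)=429 g(13,-3)=1209 g(13,-1)=1703 g(13,1)=1715 g(13,3)=1287 g(13,5)=715 g(13,7)=286 g(13,9)=78 g(13,11)=13 g(13,13)=1
t=14: g(14,-4)=1638 g(14,-2)=2912 g(14,0)=3418 g(14,2)=3002 g(14,4)=2002 g(14,6)=1001 g(14,8)=364 g(14,10)=91 g(14,12)=14 g(14,14)=1
t=15: g(15,-5)=1638 g(15,-3)=4550 g(15,-1)=6330 g(15,1)=6420 g(15,3)=5004 g(15,5)=3003 g(15,7)=1365 g(15,9)=455 g(15,11)=105 g(15,13)=15 g(15,15)=1
t=16: g(16,-4)=6188 g(16,-2)=10880 g(16,0)=12750 g(16,2)=11424 g(16,4)=8007 g(16,6)=4368 g(16,8)=1820 g(16,10)=560 g(16,12)=120 g(16,14)=16 g(16,16)=1
t=17: g(17,-5)=6188 g(17,-3)=17068 g(17,-1)=23630 g(17,1)=24174 g(17,3)=19431 g(17,5)=12375 g(17,7)=6188 g(17,9)=2380 g(17,11)=680 g(17,13)=136 g(17,15)=17 g(17,17)=1
t=18: g(18,-4)=23256 g(18,-2)=40698 g(18,0)=47804 g(18,2)=43605 g(18,4)=31806 g(18,6)=18563 g(18,8)=8568 g(18,10)=3060 g(18,12)=816 g(18,14)=153 g(18,16)=18 g(18,18)=1
t=19: g(19,-5)=23256 g(19,-3)=63954 g(19,-1)=88502 g(19,1)=91409 g(19,3)=75411 g(19,5)=50369 g(19,7)=27131 g(19,9)=11628 g(19,11)=3876 g(19,13)=969 g(19,15)=171 g(19,17)=19 g(19,19)=1
t=20: g(20,-4)=87210 g(20,-2)=152456 g(20,0)=179911 g(20,2)=166820 g(20,4)=125780 g(20,6)=77500 g(20,8)=38759 g(20,10)=15504 g(20,12)=4845 g(20,14)=1140 g(20,16)=190 g(20,18)=20 g(20,20)=1
t=21: g(21,-5)=87210 g(21,-3)=239666 g(21,-1)=332367 g(21,1)=346731 g(21,3)=292600 g(21,5)=203280 g(21,7)=116259 g(21,9)=54263 g(21,11)=20349 g(21,13)=5985 g(21,15)=1330 g(21,17)=210 g(21,19)=21 g(21,21)=1
t=22: g(22,-4)=326876 g(22,-2)=572033 g(22,0)=679098 g(22,2)=639331 g(22,4)=495880 g(22,6)=319539 g(22,8)=170522 g(22,10)=74612 g(22,12)=26334 g(22,14)=7315 g(22,16)=1540 g(22,18)=231 g(22,20)=22 g(22,22)=1
t=23: g(23,-5)=326876 g(23,-3)=898909 g(23,-1)=1251131 g(23,1)=1318429 g(23,3)=1135211 g(23,5)=815419 g(23,7)=490061 g(23,9)=245134 g(23,11)=100946 g(23,13)=33649 g(23,15)=8855 g(23,17)=1771 g(23,19)=253 g(23,21)=23 g(23,23)=1
t=24: g(24,-4)=1225785 g(24,-2)=2150040 g(24,0)=2569560 g(24,2)=2453640 g(24,4)=1950630 g(24,6)=1305480 g(24,8)=735195 g(24,10)=346080 g(24,12)=134595 g(24,14)=42504 g(24,16)=10626 g(24,18)=2024 g(24,20)=276 g(24,22)=24 g(24,24)=1
t=25: g(25,-5)=1225785 g(25,-3)=3375825 g(25,-1)=4719600 g(25,1)=5023200 g(25,3)=4404270 g(25,5)=3256110 g(25,7)=2040675 g(25,9)=1081275 g(25,11)=480675 g(25,13)=177099 g(25,15)=53130 g(25,17)=12650 g(25,19)=2300 g(25,21)=300 g(25,23)=25 g(25,25)=1
t=26: g(26,-4)=4601610 g(26,-2)=8095425 g(26,0)=9742800 g(26,2)=9427470 g(26,4)=7660380 g(26,6)=5296785 g(26,8)=3121950 g(26,10)=1561950 g(26,12)=657774 g(26,14)=230229 g(26,16)=65780 g(26,18)=14950 g(26,20)=2600 g(26,22)=325 g(26,24)=26 g(26,26)=1
t=27: g(27,-5)=4601610 g(27,-3)=12697035 g(27,-1)=17838225 g(27,1)=19170270 g(27,3)=17087850 g(27,5)=12957165 g(27,7)=8418735 g(27,9)=4683900 g(27,11)=2219724 g(27,13)=888003 g(27,15)=296009 g(27,17)=80730 g(27,19)=17550 g(27,21)=2925 g(27,23)=351 g(27,25)=27 g(27,27)=1
t=28: g(28,-4)=17298645 g(28,-2)=30535260 g(28,0)=37008495 g(28,2)=36258120 g(28,4)=30045015 g(28,6)=21375900 g(28,8)=13102635 g(28,10)=6903624 g(28,12)=3107727 g(28,14)=1184012 g(28,16)=376739 g(28,18)=98280 g(28,20)=20475 g(28,22)=3276 g(28,24)=378 g(28,26)=28 g(28,28)=1
t=29: g(29,-5)=17298645 g(29,-3)=47833905 g(29,-1)=67543755 g(29,1)=73266615 g(29,3)=66303135 g(29,5)=51420915 g(29,7)=34478535 g(29,9)=20006259 g(29,11)=10011351 g(29,13)=4291739 g(29,15)=1560751 g(29,17)=475019 g(29,19)=118755 g(29,21)=23751 g(29,23)=3654 g(29,25)=406 g(29,27)=29 g(29,29)=1
Paths never hitting -6: Σ_s g(29,s) = 394637220
Paths hitting -6: 2^29 - 394637220 = 142233692
P = 142233692/536870912 = 35558423/134217728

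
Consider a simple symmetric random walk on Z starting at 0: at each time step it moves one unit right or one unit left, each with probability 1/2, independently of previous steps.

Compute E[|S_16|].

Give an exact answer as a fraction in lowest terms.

Answer: 6435/2048

Derivation:
S_16 takes values m ≡ 0 (mod 2) with |m| ≤ 16; P(S_16=m) = C(16,(16+m)/2)/2^16.
Total paths: 2^16 = 65536
Distribution: P(S=-16)=1/65536, P(S=-14)=16/65536, P(S=-12)=120/65536, P(S=-10)=560/65536, P(S=-8)=1820/65536, P(S=-6)=4368/65536, P(S=-4)=8008/65536, P(S=-2)=11440/65536, P(S=0)=12870/65536, P(S=2)=11440/65536, P(S=4)=8008/65536, P(S=6)=4368/65536, P(S=8)=1820/65536, P(S=10)=560/65536, P(S=12)=120/65536, P(S=14)=16/65536, P(S=16)=1/65536
E[|S_16|] = Σ_m |m|·P(S_16=m) = 205920/65536 = 6435/2048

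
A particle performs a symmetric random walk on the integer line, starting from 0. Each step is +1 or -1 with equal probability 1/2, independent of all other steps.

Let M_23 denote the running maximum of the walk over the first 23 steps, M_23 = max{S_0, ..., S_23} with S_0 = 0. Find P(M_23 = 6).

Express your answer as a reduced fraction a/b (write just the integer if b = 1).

Answer: 245157/4194304

Derivation:
Let M_23 = max(S_0,...,S_23). Use the reflection principle: for j ≥ 1, #{paths with M_23 ≥ j} = #{S_23 ≥ j} + #{S_23 ≥ j+1}.
By reflection, #{M_23 ≥ 6} = #{S_23 ≥ 6} + #{S_23 ≥ 7} = 880970 + 880970 = 1761940.
#{M_23 ≥ 7} = #{S_23 ≥ 7} + #{S_23 ≥ 8} = 880970 + 390656 = 1271626.
#{M_23 = 6} = 1761940 - 1271626 = 490314.
P(M_23 = 6) = 490314/8388608 = 245157/4194304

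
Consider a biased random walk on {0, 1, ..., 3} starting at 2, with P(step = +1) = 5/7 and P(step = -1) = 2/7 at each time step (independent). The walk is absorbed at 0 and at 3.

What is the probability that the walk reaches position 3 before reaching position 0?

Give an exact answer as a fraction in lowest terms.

Biased walk: p = 5/7, q = 2/7, r = q/p = 2/5
Gambler's ruin: P(hit 3 before 0 | start at 2) = (1 - r^a)/(1 - r^N)
r^2 = 4/25; r^3 = 8/125
P = (1 - 4/25) / (1 - 8/125) = 21/25 / 117/125 = 35/39

Answer: 35/39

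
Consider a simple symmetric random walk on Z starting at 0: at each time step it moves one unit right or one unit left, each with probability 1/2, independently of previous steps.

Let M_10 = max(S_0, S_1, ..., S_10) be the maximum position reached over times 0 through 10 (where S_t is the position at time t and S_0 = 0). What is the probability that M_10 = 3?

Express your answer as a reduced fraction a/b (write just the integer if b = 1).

Answer: 15/128

Derivation:
Let M_10 = max(S_0,...,S_10). Use the reflection principle: for j ≥ 1, #{paths with M_10 ≥ j} = #{S_10 ≥ j} + #{S_10 ≥ j+1}.
By reflection, #{M_10 ≥ 3} = #{S_10 ≥ 3} + #{S_10 ≥ 4} = 176 + 176 = 352.
#{M_10 ≥ 4} = #{S_10 ≥ 4} + #{S_10 ≥ 5} = 176 + 56 = 232.
#{M_10 = 3} = 352 - 232 = 120.
P(M_10 = 3) = 120/1024 = 15/128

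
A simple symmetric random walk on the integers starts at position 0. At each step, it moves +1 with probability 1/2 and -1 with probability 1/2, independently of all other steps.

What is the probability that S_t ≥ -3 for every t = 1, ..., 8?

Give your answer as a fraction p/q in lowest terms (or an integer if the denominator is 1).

Answer: 105/128

Derivation:
Let f(t,s) = #length-t paths at position s with S_1..S_t all ≥ -3.
f(t,s) = f(t-1,s-1) + f(t-1,s+1) for s ≥ -3; f(t,s) = 0 for s < -3.
t=0: f(0,0)=1
t=1: f(1,-1)=1 f(1,1)=1
t=2: f(2,-2)=1 f(2,0)=2 f(2,2)=1
t=3: f(3,-3)=1 f(3,-1)=3 f(3,1)=3 f(3,3)=1
t=4: f(4,-2)=4 f(4,0)=6 f(4,2)=4 f(4,4)=1
t=5: f(5,-3)=4 f(5,-1)=10 f(5,1)=10 f(5,3)=5 f(5,5)=1
t=6: f(6,-2)=14 f(6,0)=20 f(6,2)=15 f(6,4)=6 f(6,6)=1
t=7: f(7,-3)=14 f(7,-1)=34 f(7,1)=35 f(7,3)=21 f(7,5)=7 f(7,7)=1
t=8: f(8,-2)=48 f(8,0)=69 f(8,2)=56 f(8,4)=28 f(8,6)=8 f(8,8)=1
Σ_s f(8,s) = 210
P = 210/256 = 105/128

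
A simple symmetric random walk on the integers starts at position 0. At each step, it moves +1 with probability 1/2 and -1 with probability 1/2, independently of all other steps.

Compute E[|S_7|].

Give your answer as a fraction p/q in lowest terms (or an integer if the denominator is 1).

Answer: 35/16

Derivation:
S_7 takes values m ≡ 1 (mod 2) with |m| ≤ 7; P(S_7=m) = C(7,(7+m)/2)/2^7.
Total paths: 2^7 = 128
Distribution: P(S=-7)=1/128, P(S=-5)=7/128, P(S=-3)=21/128, P(S=-1)=35/128, P(S=1)=35/128, P(S=3)=21/128, P(S=5)=7/128, P(S=7)=1/128
E[|S_7|] = Σ_m |m|·P(S_7=m) = 280/128 = 35/16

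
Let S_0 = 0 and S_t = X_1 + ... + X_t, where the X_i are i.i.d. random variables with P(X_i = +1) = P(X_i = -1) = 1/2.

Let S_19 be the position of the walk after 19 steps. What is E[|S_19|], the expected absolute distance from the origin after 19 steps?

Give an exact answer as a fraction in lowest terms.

Answer: 230945/65536

Derivation:
S_19 takes values m ≡ 1 (mod 2) with |m| ≤ 19; P(S_19=m) = C(19,(19+m)/2)/2^19.
Total paths: 2^19 = 524288
Distribution: P(S=-19)=1/524288, P(S=-17)=19/524288, P(S=-15)=171/524288, P(S=-13)=969/524288, P(S=-11)=3876/524288, P(S=-9)=11628/524288, P(S=-7)=27132/524288, P(S=-5)=50388/524288, P(S=-3)=75582/524288, P(S=-1)=92378/524288, P(S=1)=92378/524288, P(S=3)=75582/524288, P(S=5)=50388/524288, P(S=7)=27132/524288, P(S=9)=11628/524288, P(S=11)=3876/524288, P(S=13)=969/524288, P(S=15)=171/524288, P(S=17)=19/524288, P(S=19)=1/524288
E[|S_19|] = Σ_m |m|·P(S_19=m) = 1847560/524288 = 230945/65536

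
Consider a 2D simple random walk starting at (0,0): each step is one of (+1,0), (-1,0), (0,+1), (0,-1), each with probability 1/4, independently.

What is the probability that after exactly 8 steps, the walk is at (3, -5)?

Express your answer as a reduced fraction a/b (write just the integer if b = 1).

Answer: 7/8192

Derivation:
Let h be the number of horizontal steps (so 8-h are vertical). To end at (3,-5) need (h+3)/2 right-steps and ((8-h)-5)/2 up-steps.
Sum over h with 3 ≤ h ≤ 3, h ≡ 1 (mod 2), 8-h ≡ 1 (mod 2):
h=3: C(8,3)·C(3,3)·C(5,0) = 56·1·1 = 56
Total favorable: 56
Total paths: 4^8 = 65536
P = 56/65536 = 7/8192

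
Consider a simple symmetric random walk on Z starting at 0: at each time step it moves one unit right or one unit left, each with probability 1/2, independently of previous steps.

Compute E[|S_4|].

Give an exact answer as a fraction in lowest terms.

Answer: 3/2

Derivation:
S_4 takes values m ≡ 0 (mod 2) with |m| ≤ 4; P(S_4=m) = C(4,(4+m)/2)/2^4.
Total paths: 2^4 = 16
Distribution: P(S=-4)=1/16, P(S=-2)=4/16, P(S=0)=6/16, P(S=2)=4/16, P(S=4)=1/16
E[|S_4|] = Σ_m |m|·P(S_4=m) = 24/16 = 3/2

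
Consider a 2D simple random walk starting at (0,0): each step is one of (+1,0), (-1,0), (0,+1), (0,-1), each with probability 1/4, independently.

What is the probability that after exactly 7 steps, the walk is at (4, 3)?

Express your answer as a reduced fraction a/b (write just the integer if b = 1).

Answer: 35/16384

Derivation:
Let h be the number of horizontal steps (so 7-h are vertical). To end at (4,3) need (h+4)/2 right-steps and ((7-h)+3)/2 up-steps.
Sum over h with 4 ≤ h ≤ 4, h ≡ 0 (mod 2), 7-h ≡ 1 (mod 2):
h=4: C(7,4)·C(4,4)·C(3,3) = 35·1·1 = 35
Total favorable: 35
Total paths: 4^7 = 16384
P = 35/16384 = 35/16384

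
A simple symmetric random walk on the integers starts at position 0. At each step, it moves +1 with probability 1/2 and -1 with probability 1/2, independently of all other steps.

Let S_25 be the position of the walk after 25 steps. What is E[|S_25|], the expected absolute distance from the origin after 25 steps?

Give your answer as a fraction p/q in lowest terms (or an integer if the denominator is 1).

Answer: 16900975/4194304

Derivation:
S_25 takes values m ≡ 1 (mod 2) with |m| ≤ 25; P(S_25=m) = C(25,(25+m)/2)/2^25.
Total paths: 2^25 = 33554432
Distribution: P(S=-25)=1/33554432, P(S=-23)=25/33554432, P(S=-21)=300/33554432, P(S=-19)=2300/33554432, P(S=-17)=12650/33554432, P(S=-15)=53130/33554432, P(S=-13)=177100/33554432, P(S=-11)=480700/33554432, P(S=-9)=1081575/33554432, P(S=-7)=2042975/33554432, P(S=-5)=3268760/33554432, P(S=-3)=4457400/33554432, P(S=-1)=5200300/33554432, P(S=1)=5200300/33554432, P(S=3)=4457400/33554432, P(S=5)=3268760/33554432, P(S=7)=2042975/33554432, P(S=9)=1081575/33554432, P(S=11)=480700/33554432, P(S=13)=177100/33554432, P(S=15)=53130/33554432, P(S=17)=12650/33554432, P(S=19)=2300/33554432, P(S=21)=300/33554432, P(S=23)=25/33554432, P(S=25)=1/33554432
E[|S_25|] = Σ_m |m|·P(S_25=m) = 135207800/33554432 = 16900975/4194304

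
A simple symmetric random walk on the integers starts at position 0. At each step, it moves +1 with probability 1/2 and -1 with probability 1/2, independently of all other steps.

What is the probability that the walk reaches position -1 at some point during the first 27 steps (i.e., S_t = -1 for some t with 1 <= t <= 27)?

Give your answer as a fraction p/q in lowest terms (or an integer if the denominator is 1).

Answer: 28539857/33554432

Derivation:
Count via complement. Let g(t,s) = #length-t paths at position s with S_1..S_t all ≠ -1.
g(t,s) = g(t-1,s-1) + g(t-1,s+1) for s ≠ -1; g(t,-1) = 0.
t=0: g(0,0)=1
t=1: g(1,1)=1
t=2: g(2,0)=1 g(2,2)=1
t=3: g(3,1)=2 g(3,3)=1
t=4: g(4,0)=2 g(4,2)=3 g(4,4)=1
t=5: g(5,1)=5 g(5,3)=4 g(5,5)=1
t=6: g(6,0)=5 g(6,2)=9 g(6,4)=5 g(6,6)=1
t=7: g(7,1)=14 g(7,3)=14 g(7,5)=6 g(7,7)=1
t=8: g(8,0)=14 g(8,2)=28 g(8,4)=20 g(8,6)=7 g(8,8)=1
t=9: g(9,1)=42 g(9,3)=48 g(9,5)=27 g(9,7)=8 g(9,9)=1
t=10: g(10,0)=42 g(10,2)=90 g(10,4)=75 g(10,6)=35 g(10,8)=9 g(10,10)=1
t=11: g(11,1)=132 g(11,3)=165 g(11,5)=110 g(11,7)=44 g(11,9)=10 g(11,11)=1
t=12: g(12,0)=132 g(12,2)=297 g(12,4)=275 g(12,6)=154 g(12,8)=54 g(12,10)=11 g(12,12)=1
t=13: g(13,1)=429 g(13,3)=572 g(13,5)=429 g(13,7)=208 g(13,9)=65 g(13,11)=12 g(13,13)=1
t=14: g(14,0)=429 g(14,2)=1001 g(14,4)=1001 g(14,6)=637 g(14,8)=273 g(14,10)=77 g(14,12)=13 g(14,14)=1
t=15: g(15,1)=1430 g(15,3)=2002 g(15,5)=1638 g(15,7)=910 g(15,9)=350 g(15,11)=90 g(15,13)=14 g(15,15)=1
t=16: g(16,0)=1430 g(16,2)=3432 g(16,4)=3640 g(16,6)=2548 g(16,8)=1260 g(16,10)=440 g(16,12)=104 g(16,14)=15 g(16,16)=1
t=17: g(17,1)=4862 g(17,3)=7072 g(17,5)=6188 g(17,7)=3808 g(17,9)=1700 g(17,11)=544 g(17,13)=119 g(17,15)=16 g(17,17)=1
t=18: g(18,0)=4862 g(18,2)=11934 g(18,4)=13260 g(18,6)=9996 g(18,8)=5508 g(18,10)=2244 g(18,12)=663 g(18,14)=135 g(18,16)=17 g(18,18)=1
t=19: g(19,1)=16796 g(19,3)=25194 g(19,5)=23256 g(19,7)=15504 g(19,9)=7752 g(19,11)=2907 g(19,13)=798 g(19,15)=152 g(19,17)=18 g(19,19)=1
t=20: g(20,0)=16796 g(20,2)=41990 g(20,4)=48450 g(20,6)=38760 g(20,8)=23256 g(20,10)=10659 g(20,12)=3705 g(20,14)=950 g(20,16)=170 g(20,18)=19 g(20,20)=1
t=21: g(21,1)=58786 g(21,3)=90440 g(21,5)=87210 g(21,7)=62016 g(21,9)=33915 g(21,11)=14364 g(21,13)=4655 g(21,15)=1120 g(21,17)=189 g(21,19)=20 g(21,21)=1
t=22: g(22,0)=58786 g(22,2)=149226 g(22,4)=177650 g(22,6)=149226 g(22,8)=95931 g(22,10)=48279 g(22,12)=19019 g(22,14)=5775 g(22,16)=1309 g(22,18)=209 g(22,20)=21 g(22,22)=1
t=23: g(23,1)=208012 g(23,3)=326876 g(23,5)=326876 g(23,7)=245157 g(23,9)=144210 g(23,11)=67298 g(23,13)=24794 g(23,15)=7084 g(23,17)=1518 g(23,19)=230 g(23,21)=22 g(23,23)=1
t=24: g(24,0)=208012 g(24,2)=534888 g(24,4)=653752 g(24,6)=572033 g(24,8)=389367 g(24,10)=211508 g(24,12)=92092 g(24,14)=31878 g(24,16)=8602 g(24,18)=1748 g(24,20)=252 g(24,22)=23 g(24,24)=1
t=25: g(25,1)=742900 g(25,3)=1188640 g(25,5)=1225785 g(25,7)=961400 g(25,9)=600875 g(25,11)=303600 g(25,13)=123970 g(25,15)=40480 g(25,17)=10350 g(25,19)=2000 g(25,21)=275 g(25,23)=24 g(25,25)=1
t=26: g(26,0)=742900 g(26,2)=1931540 g(26,4)=2414425 g(26,6)=2187185 g(26,8)=1562275 g(26,10)=904475 g(26,12)=427570 g(26,14)=164450 g(26,16)=50830 g(26,18)=12350 g(26,20)=2275 g(26,22)=299 g(26,24)=25 g(26,26)=1
t=27: g(27,1)=2674440 g(27,3)=4345965 g(27,5)=4601610 g(27,7)=3749460 g(27,9)=2466750 g(27,11)=1332045 g(27,13)=592020 g(27,15)=215280 g(27,17)=63180 g(27,19)=14625 g(27,21)=2574 g(27,23)=324 g(27,25)=26 g(27,27)=1
Paths never hitting -1: Σ_s g(27,s) = 20058300
Paths hitting -1: 2^27 - 20058300 = 114159428
P = 114159428/134217728 = 28539857/33554432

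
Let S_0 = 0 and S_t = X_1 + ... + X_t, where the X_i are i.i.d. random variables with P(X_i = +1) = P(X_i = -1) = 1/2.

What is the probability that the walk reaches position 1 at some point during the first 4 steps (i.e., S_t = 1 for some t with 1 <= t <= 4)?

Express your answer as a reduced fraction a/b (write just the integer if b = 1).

Answer: 5/8

Derivation:
Count via complement. Let g(t,s) = #length-t paths at position s with S_1..S_t all ≠ 1.
g(t,s) = g(t-1,s-1) + g(t-1,s+1) for s ≠ 1; g(t,1) = 0.
t=0: g(0,0)=1
t=1: g(1,-1)=1
t=2: g(2,-2)=1 g(2,0)=1
t=3: g(3,-3)=1 g(3,-1)=2
t=4: g(4,-4)=1 g(4,-2)=3 g(4,0)=2
Paths never hitting 1: Σ_s g(4,s) = 6
Paths hitting 1: 2^4 - 6 = 10
P = 10/16 = 5/8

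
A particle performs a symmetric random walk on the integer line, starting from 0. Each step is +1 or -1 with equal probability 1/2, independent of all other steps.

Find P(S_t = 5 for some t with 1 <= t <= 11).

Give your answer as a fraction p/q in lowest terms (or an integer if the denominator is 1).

Answer: 299/2048

Derivation:
Count via complement. Let g(t,s) = #length-t paths at position s with S_1..S_t all ≠ 5.
g(t,s) = g(t-1,s-1) + g(t-1,s+1) for s ≠ 5; g(t,5) = 0.
t=0: g(0,0)=1
t=1: g(1,-1)=1 g(1,1)=1
t=2: g(2,-2)=1 g(2,0)=2 g(2,2)=1
t=3: g(3,-3)=1 g(3,-1)=3 g(3,1)=3 g(3,3)=1
t=4: g(4,-4)=1 g(4,-2)=4 g(4,0)=6 g(4,2)=4 g(4,4)=1
t=5: g(5,-5)=1 g(5,-3)=5 g(5,-1)=10 g(5,1)=10 g(5,3)=5
t=6: g(6,-6)=1 g(6,-4)=6 g(6,-2)=15 g(6,0)=20 g(6,2)=15 g(6,4)=5
t=7: g(7,-7)=1 g(7,-5)=7 g(7,-3)=21 g(7,-1)=35 g(7,1)=35 g(7,3)=20
t=8: g(8,-8)=1 g(8,-6)=8 g(8,-4)=28 g(8,-2)=56 g(8,0)=70 g(8,2)=55 g(8,4)=20
t=9: g(9,-9)=1 g(9,-7)=9 g(9,-5)=36 g(9,-3)=84 g(9,-1)=126 g(9,1)=125 g(9,3)=75
t=10: g(10,-10)=1 g(10,-8)=10 g(10,-6)=45 g(10,-4)=120 g(10,-2)=210 g(10,0)=251 g(10,2)=200 g(10,4)=75
t=11: g(11,-11)=1 g(11,-9)=11 g(11,-7)=55 g(11,-5)=165 g(11,-3)=330 g(11,-1)=461 g(11,1)=451 g(11,3)=275
Paths never hitting 5: Σ_s g(11,s) = 1749
Paths hitting 5: 2^11 - 1749 = 299
P = 299/2048 = 299/2048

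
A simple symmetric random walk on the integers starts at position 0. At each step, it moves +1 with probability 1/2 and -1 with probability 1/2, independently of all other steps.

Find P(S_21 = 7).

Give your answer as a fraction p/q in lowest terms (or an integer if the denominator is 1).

To reach position 7 after 21 steps: need 14 steps of +1 and 7 of -1.
Favorable paths: C(21,14) = 116280
Total paths: 2^21 = 2097152
P = 116280/2097152 = 14535/262144

Answer: 14535/262144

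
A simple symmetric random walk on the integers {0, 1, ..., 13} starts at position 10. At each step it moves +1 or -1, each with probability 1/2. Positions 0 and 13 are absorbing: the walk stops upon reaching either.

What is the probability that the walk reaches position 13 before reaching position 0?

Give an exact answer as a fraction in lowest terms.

Symmetric walk (p = 1/2): the harmonic-function argument gives P(hit 13 before 0 | start at 10) = a/N.
P = 10/13 = 10/13

Answer: 10/13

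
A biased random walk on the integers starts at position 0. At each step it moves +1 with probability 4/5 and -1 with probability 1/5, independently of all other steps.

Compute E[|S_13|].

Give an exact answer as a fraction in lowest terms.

S_13 takes values m ≡ 1 (mod 2) with |m| ≤ 13; P(S_13=m) = C(13,(13+m)/2) · (4/5)^((13+m)/2) · (1/5)^((13-m)/2).
Distribution: P(S=-13)=1/1220703125, P(S=-11)=52/1220703125, P(S=-9)=1248/1220703125, P(S=-7)=18304/1220703125, P(S=-5)=36608/244140625, P(S=-3)=1317888/1220703125, P(S=-1)=7028736/1220703125, P(S=1)=28114944/1220703125, P(S=3)=84344832/1220703125, P(S=5)=37486592/244140625, P(S=7)=299892736/1220703125, P(S=9)=327155712/1220703125, P(S=11)=218103808/1220703125, P(S=13)=67108864/1220703125
E[|S_13|] = Σ_m |m|·P(S_13=m) = 1909111893/244140625

Answer: 1909111893/244140625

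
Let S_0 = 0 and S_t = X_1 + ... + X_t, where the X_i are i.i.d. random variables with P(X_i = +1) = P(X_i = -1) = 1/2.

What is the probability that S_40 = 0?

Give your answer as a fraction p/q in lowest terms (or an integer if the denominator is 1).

Answer: 34461632205/274877906944

Derivation:
To return to 0 after 40 steps: need exactly 20 steps of +1 and 20 of -1.
Favorable paths: C(40,20) = 137846528820
Total paths: 2^40 = 1099511627776
P = 137846528820/1099511627776 = 34461632205/274877906944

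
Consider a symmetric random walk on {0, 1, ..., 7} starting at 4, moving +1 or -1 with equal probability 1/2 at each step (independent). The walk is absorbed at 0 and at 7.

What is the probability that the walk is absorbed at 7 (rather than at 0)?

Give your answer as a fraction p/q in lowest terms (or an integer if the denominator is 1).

Answer: 4/7

Derivation:
Symmetric walk (p = 1/2): the harmonic-function argument gives P(hit 7 before 0 | start at 4) = a/N.
P = 4/7 = 4/7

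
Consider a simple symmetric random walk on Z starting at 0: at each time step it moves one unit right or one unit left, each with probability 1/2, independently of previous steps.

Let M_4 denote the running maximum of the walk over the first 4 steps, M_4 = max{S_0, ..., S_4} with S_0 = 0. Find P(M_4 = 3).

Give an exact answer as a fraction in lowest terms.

Let M_4 = max(S_0,...,S_4). Use the reflection principle: for j ≥ 1, #{paths with M_4 ≥ j} = #{S_4 ≥ j} + #{S_4 ≥ j+1}.
By reflection, #{M_4 ≥ 3} = #{S_4 ≥ 3} + #{S_4 ≥ 4} = 1 + 1 = 2.
#{M_4 ≥ 4} = #{S_4 ≥ 4} + #{S_4 ≥ 5} = 1 + 0 = 1.
#{M_4 = 3} = 2 - 1 = 1.
P(M_4 = 3) = 1/16 = 1/16

Answer: 1/16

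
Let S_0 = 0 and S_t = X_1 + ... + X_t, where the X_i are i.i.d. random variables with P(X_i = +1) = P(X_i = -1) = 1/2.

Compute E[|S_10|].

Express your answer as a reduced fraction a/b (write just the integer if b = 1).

S_10 takes values m ≡ 0 (mod 2) with |m| ≤ 10; P(S_10=m) = C(10,(10+m)/2)/2^10.
Total paths: 2^10 = 1024
Distribution: P(S=-10)=1/1024, P(S=-8)=10/1024, P(S=-6)=45/1024, P(S=-4)=120/1024, P(S=-2)=210/1024, P(S=0)=252/1024, P(S=2)=210/1024, P(S=4)=120/1024, P(S=6)=45/1024, P(S=8)=10/1024, P(S=10)=1/1024
E[|S_10|] = Σ_m |m|·P(S_10=m) = 2520/1024 = 315/128

Answer: 315/128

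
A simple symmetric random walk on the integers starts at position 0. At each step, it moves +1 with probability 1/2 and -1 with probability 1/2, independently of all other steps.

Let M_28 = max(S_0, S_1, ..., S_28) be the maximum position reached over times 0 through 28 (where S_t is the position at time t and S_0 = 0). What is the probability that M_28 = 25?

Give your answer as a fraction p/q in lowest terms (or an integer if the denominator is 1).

Let M_28 = max(S_0,...,S_28). Use the reflection principle: for j ≥ 1, #{paths with M_28 ≥ j} = #{S_28 ≥ j} + #{S_28 ≥ j+1}.
By reflection, #{M_28 ≥ 25} = #{S_28 ≥ 25} + #{S_28 ≥ 26} = 29 + 29 = 58.
#{M_28 ≥ 26} = #{S_28 ≥ 26} + #{S_28 ≥ 27} = 29 + 1 = 30.
#{M_28 = 25} = 58 - 30 = 28.
P(M_28 = 25) = 28/268435456 = 7/67108864

Answer: 7/67108864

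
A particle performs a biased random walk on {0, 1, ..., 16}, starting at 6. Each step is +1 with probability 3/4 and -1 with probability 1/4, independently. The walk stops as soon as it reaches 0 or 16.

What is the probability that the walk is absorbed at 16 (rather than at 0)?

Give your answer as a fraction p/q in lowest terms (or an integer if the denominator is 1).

Answer: 5373459/5380840

Derivation:
Biased walk: p = 3/4, q = 1/4, r = q/p = 1/3
Gambler's ruin: P(hit 16 before 0 | start at 6) = (1 - r^a)/(1 - r^N)
r^6 = 1/729; r^16 = 1/43046721
P = (1 - 1/729) / (1 - 1/43046721) = 728/729 / 43046720/43046721 = 5373459/5380840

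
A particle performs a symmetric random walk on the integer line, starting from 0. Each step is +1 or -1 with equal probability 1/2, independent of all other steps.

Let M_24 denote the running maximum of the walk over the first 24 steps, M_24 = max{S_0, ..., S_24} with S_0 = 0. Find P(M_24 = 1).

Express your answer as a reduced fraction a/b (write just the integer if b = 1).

Let M_24 = max(S_0,...,S_24). Use the reflection principle: for j ≥ 1, #{paths with M_24 ≥ j} = #{S_24 ≥ j} + #{S_24 ≥ j+1}.
By reflection, #{M_24 ≥ 1} = #{S_24 ≥ 1} + #{S_24 ≥ 2} = 7036530 + 7036530 = 14073060.
#{M_24 ≥ 2} = #{S_24 ≥ 2} + #{S_24 ≥ 3} = 7036530 + 4540386 = 11576916.
#{M_24 = 1} = 14073060 - 11576916 = 2496144.
P(M_24 = 1) = 2496144/16777216 = 156009/1048576

Answer: 156009/1048576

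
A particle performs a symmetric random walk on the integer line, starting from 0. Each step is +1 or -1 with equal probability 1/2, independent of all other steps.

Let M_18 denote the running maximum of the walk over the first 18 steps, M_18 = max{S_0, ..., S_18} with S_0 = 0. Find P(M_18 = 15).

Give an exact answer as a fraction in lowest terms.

Let M_18 = max(S_0,...,S_18). Use the reflection principle: for j ≥ 1, #{paths with M_18 ≥ j} = #{S_18 ≥ j} + #{S_18 ≥ j+1}.
By reflection, #{M_18 ≥ 15} = #{S_18 ≥ 15} + #{S_18 ≥ 16} = 19 + 19 = 38.
#{M_18 ≥ 16} = #{S_18 ≥ 16} + #{S_18 ≥ 17} = 19 + 1 = 20.
#{M_18 = 15} = 38 - 20 = 18.
P(M_18 = 15) = 18/262144 = 9/131072

Answer: 9/131072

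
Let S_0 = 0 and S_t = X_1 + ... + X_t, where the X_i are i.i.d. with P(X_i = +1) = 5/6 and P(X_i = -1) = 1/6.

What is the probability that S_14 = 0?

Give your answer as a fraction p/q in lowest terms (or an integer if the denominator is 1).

To be at 0 after 14 steps: need exactly 7 steps of +1 and 7 of -1.
Number of such sequences: C(14,7) = 3432
Each has probability (5/6)^7 · (1/6)^7 = 78125/78364164096
P = 3432 · 78125/78364164096 = 11171875/3265173504

Answer: 11171875/3265173504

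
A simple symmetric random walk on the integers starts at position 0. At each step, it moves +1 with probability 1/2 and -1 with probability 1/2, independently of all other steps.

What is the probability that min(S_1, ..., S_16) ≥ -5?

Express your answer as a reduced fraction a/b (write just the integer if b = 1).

Let f(t,s) = #length-t paths at position s with S_1..S_t all ≥ -5.
f(t,s) = f(t-1,s-1) + f(t-1,s+1) for s ≥ -5; f(t,s) = 0 for s < -5.
t=0: f(0,0)=1
t=1: f(1,-1)=1 f(1,1)=1
t=2: f(2,-2)=1 f(2,0)=2 f(2,2)=1
t=3: f(3,-3)=1 f(3,-1)=3 f(3,1)=3 f(3,3)=1
t=4: f(4,-4)=1 f(4,-2)=4 f(4,0)=6 f(4,2)=4 f(4,4)=1
t=5: f(5,-5)=1 f(5,-3)=5 f(5,-1)=10 f(5,1)=10 f(5,3)=5 f(5,5)=1
t=6: f(6,-4)=6 f(6,-2)=15 f(6,0)=20 f(6,2)=15 f(6,4)=6 f(6,6)=1
t=7: f(7,-5)=6 f(7,-3)=21 f(7,-1)=35 f(7,1)=35 f(7,3)=21 f(7,5)=7 f(7,7)=1
t=8: f(8,-4)=27 f(8,-2)=56 f(8,0)=70 f(8,2)=56 f(8,4)=28 f(8,6)=8 f(8,8)=1
t=9: f(9,-5)=27 f(9,-3)=83 f(9,-1)=126 f(9,1)=126 f(9,3)=84 f(9,5)=36 f(9,7)=9 f(9,9)=1
t=10: f(10,-4)=110 f(10,-2)=209 f(10,0)=252 f(10,2)=210 f(10,4)=120 f(10,6)=45 f(10,8)=10 f(10,10)=1
t=11: f(11,-5)=110 f(11,-3)=319 f(11,-1)=461 f(11,1)=462 f(11,3)=330 f(11,5)=165 f(11,7)=55 f(11,9)=11 f(11,11)=1
t=12: f(12,-4)=429 f(12,-2)=780 f(12,0)=923 f(12,2)=792 f(12,4)=495 f(12,6)=220 f(12,8)=66 f(12,10)=12 f(12,12)=1
t=13: f(13,-5)=429 f(13,-3)=1209 f(13,-1)=1703 f(13,1)=1715 f(13,3)=1287 f(13,5)=715 f(13,7)=286 f(13,9)=78 f(13,11)=13 f(13,13)=1
t=14: f(14,-4)=1638 f(14,-2)=2912 f(14,0)=3418 f(14,2)=3002 f(14,4)=2002 f(14,6)=1001 f(14,8)=364 f(14,10)=91 f(14,12)=14 f(14,14)=1
t=15: f(15,-5)=1638 f(15,-3)=4550 f(15,-1)=6330 f(15,1)=6420 f(15,3)=5004 f(15,5)=3003 f(15,7)=1365 f(15,9)=455 f(15,11)=105 f(15,13)=15 f(15,15)=1
t=16: f(16,-4)=6188 f(16,-2)=10880 f(16,0)=12750 f(16,2)=11424 f(16,4)=8007 f(16,6)=4368 f(16,8)=1820 f(16,10)=560 f(16,12)=120 f(16,14)=16 f(16,16)=1
Σ_s f(16,s) = 56134
P = 56134/65536 = 28067/32768

Answer: 28067/32768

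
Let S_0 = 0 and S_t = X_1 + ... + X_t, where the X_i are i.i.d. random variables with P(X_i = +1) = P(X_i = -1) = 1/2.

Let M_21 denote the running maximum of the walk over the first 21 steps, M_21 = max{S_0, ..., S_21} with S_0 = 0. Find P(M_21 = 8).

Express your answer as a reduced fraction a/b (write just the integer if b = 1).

Answer: 6783/262144

Derivation:
Let M_21 = max(S_0,...,S_21). Use the reflection principle: for j ≥ 1, #{paths with M_21 ≥ j} = #{S_21 ≥ j} + #{S_21 ≥ j+1}.
By reflection, #{M_21 ≥ 8} = #{S_21 ≥ 8} + #{S_21 ≥ 9} = 82160 + 82160 = 164320.
#{M_21 ≥ 9} = #{S_21 ≥ 9} + #{S_21 ≥ 10} = 82160 + 27896 = 110056.
#{M_21 = 8} = 164320 - 110056 = 54264.
P(M_21 = 8) = 54264/2097152 = 6783/262144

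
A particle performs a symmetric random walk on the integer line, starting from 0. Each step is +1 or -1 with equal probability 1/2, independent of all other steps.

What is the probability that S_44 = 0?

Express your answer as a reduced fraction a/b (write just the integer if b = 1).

Answer: 263012370465/2199023255552

Derivation:
To return to 0 after 44 steps: need exactly 22 steps of +1 and 22 of -1.
Favorable paths: C(44,22) = 2104098963720
Total paths: 2^44 = 17592186044416
P = 2104098963720/17592186044416 = 263012370465/2199023255552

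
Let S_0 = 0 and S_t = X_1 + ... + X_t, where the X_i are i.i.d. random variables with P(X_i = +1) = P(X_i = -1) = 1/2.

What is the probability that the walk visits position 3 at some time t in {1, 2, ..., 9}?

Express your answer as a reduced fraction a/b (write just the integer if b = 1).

Answer: 11/32

Derivation:
Count via complement. Let g(t,s) = #length-t paths at position s with S_1..S_t all ≠ 3.
g(t,s) = g(t-1,s-1) + g(t-1,s+1) for s ≠ 3; g(t,3) = 0.
t=0: g(0,0)=1
t=1: g(1,-1)=1 g(1,1)=1
t=2: g(2,-2)=1 g(2,0)=2 g(2,2)=1
t=3: g(3,-3)=1 g(3,-1)=3 g(3,1)=3
t=4: g(4,-4)=1 g(4,-2)=4 g(4,0)=6 g(4,2)=3
t=5: g(5,-5)=1 g(5,-3)=5 g(5,-1)=10 g(5,1)=9
t=6: g(6,-6)=1 g(6,-4)=6 g(6,-2)=15 g(6,0)=19 g(6,2)=9
t=7: g(7,-7)=1 g(7,-5)=7 g(7,-3)=21 g(7,-1)=34 g(7,1)=28
t=8: g(8,-8)=1 g(8,-6)=8 g(8,-4)=28 g(8,-2)=55 g(8,0)=62 g(8,2)=28
t=9: g(9,-9)=1 g(9,-7)=9 g(9,-5)=36 g(9,-3)=83 g(9,-1)=117 g(9,1)=90
Paths never hitting 3: Σ_s g(9,s) = 336
Paths hitting 3: 2^9 - 336 = 176
P = 176/512 = 11/32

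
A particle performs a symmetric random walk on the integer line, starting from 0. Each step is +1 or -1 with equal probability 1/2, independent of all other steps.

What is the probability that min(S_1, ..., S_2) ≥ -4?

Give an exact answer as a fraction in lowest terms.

Let f(t,s) = #length-t paths at position s with S_1..S_t all ≥ -4.
f(t,s) = f(t-1,s-1) + f(t-1,s+1) for s ≥ -4; f(t,s) = 0 for s < -4.
t=0: f(0,0)=1
t=1: f(1,-1)=1 f(1,1)=1
t=2: f(2,-2)=1 f(2,0)=2 f(2,2)=1
Σ_s f(2,s) = 4
P = 4/4 = 1

Answer: 1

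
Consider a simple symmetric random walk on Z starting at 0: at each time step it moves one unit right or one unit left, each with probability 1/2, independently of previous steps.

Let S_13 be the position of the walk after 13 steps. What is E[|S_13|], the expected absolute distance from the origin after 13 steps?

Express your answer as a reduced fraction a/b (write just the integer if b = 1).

S_13 takes values m ≡ 1 (mod 2) with |m| ≤ 13; P(S_13=m) = C(13,(13+m)/2)/2^13.
Total paths: 2^13 = 8192
Distribution: P(S=-13)=1/8192, P(S=-11)=13/8192, P(S=-9)=78/8192, P(S=-7)=286/8192, P(S=-5)=715/8192, P(S=-3)=1287/8192, P(S=-1)=1716/8192, P(S=1)=1716/8192, P(S=3)=1287/8192, P(S=5)=715/8192, P(S=7)=286/8192, P(S=9)=78/8192, P(S=11)=13/8192, P(S=13)=1/8192
E[|S_13|] = Σ_m |m|·P(S_13=m) = 24024/8192 = 3003/1024

Answer: 3003/1024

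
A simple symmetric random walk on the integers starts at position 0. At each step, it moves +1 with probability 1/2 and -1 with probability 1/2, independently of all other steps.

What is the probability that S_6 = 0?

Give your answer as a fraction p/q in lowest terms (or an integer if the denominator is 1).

Answer: 5/16

Derivation:
To return to 0 after 6 steps: need exactly 3 steps of +1 and 3 of -1.
Favorable paths: C(6,3) = 20
Total paths: 2^6 = 64
P = 20/64 = 5/16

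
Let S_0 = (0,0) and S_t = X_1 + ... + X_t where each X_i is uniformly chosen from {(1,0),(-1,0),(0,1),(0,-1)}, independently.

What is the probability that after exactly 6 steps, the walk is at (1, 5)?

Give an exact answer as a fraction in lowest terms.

Answer: 3/2048

Derivation:
Let h be the number of horizontal steps (so 6-h are vertical). To end at (1,5) need (h+1)/2 right-steps and ((6-h)+5)/2 up-steps.
Sum over h with 1 ≤ h ≤ 1, h ≡ 1 (mod 2), 6-h ≡ 1 (mod 2):
h=1: C(6,1)·C(1,1)·C(5,5) = 6·1·1 = 6
Total favorable: 6
Total paths: 4^6 = 4096
P = 6/4096 = 3/2048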